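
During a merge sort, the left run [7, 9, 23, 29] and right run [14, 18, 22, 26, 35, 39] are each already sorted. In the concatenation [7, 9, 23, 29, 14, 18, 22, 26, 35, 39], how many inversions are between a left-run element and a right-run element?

7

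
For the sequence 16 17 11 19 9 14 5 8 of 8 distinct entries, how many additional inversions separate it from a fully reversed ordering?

7 inversions short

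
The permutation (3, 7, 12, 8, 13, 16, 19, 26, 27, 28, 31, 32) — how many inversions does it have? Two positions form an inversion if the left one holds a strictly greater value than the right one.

1 inversion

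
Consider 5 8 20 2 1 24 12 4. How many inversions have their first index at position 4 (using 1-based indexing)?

1

The element at index 4 is 2.
Elements after it: 1, 24, 12, 4
Those smaller than 2: 1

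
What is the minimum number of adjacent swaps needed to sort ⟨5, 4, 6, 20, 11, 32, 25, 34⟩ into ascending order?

The minimum number of adjacent swaps to sort an array equals its inversion count, since every such swap removes exactly one inversion.
Count inversions — for each element, later elements that are smaller:
5: 4 → 1
4: none → 0
6: none → 0
20: 11 → 1
11: none → 0
32: 25 → 1
25: none → 0
34: none → 0
Total inversions: 1 + 0 + 0 + 1 + 0 + 1 + 0 + 0 = 3

3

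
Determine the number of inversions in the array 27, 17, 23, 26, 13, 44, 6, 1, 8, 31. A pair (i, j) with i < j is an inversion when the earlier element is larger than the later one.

Count, for each position, how many later elements it exceeds:
27 → 17, 23, 26, 13, 6, 1, 8 → 7
17 → 13, 6, 1, 8 → 4
23 → 13, 6, 1, 8 → 4
26 → 13, 6, 1, 8 → 4
13 → 6, 1, 8 → 3
44 → 6, 1, 8, 31 → 4
6 → 1 → 1
1 → none → 0
8 → none → 0
31 → none → 0
Sum: 7 + 4 + 4 + 4 + 3 + 4 + 1 + 0 + 0 + 0 = 27

27 inversions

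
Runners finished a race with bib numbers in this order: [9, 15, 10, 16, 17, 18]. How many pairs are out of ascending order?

Out-of-order index pairs (1-indexed):
(2,3): 15 > 10
That's 1 pair.

There is 1 out-of-order pair.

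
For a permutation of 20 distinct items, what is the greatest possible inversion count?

The maximum occurs when the array is in strictly decreasing order: every one of the C(20, 2) pairs is inverted.
C(20, 2) = 20·19/2 = 190

190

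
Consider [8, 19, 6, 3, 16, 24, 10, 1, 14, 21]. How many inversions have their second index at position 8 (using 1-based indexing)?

7

The element at index 8 is 1.
Elements before it: 8, 19, 6, 3, 16, 24, 10
Those larger than 1: 8, 19, 6, 3, 16, 24, 10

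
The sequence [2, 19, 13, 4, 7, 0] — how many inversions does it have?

10 inversions

Listing every pair i<j with a[i]>a[j] (using 1-based positions):
(1,6): 2 > 0
(2,3): 19 > 13
(2,4): 19 > 4
(2,5): 19 > 7
(2,6): 19 > 0
(3,4): 13 > 4
(3,5): 13 > 7
(3,6): 13 > 0
(4,6): 4 > 0
(5,6): 7 > 0
That's 10 pairs.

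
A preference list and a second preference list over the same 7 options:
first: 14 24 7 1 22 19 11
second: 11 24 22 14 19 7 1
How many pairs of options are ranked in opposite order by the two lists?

Assign each item its position (1..7) in the first ordering, then rewrite the second ordering as that position sequence:
positions: 14→1, 24→2, 7→3, 1→4, 22→5, 19→6, 11→7
second ordering as positions: [7, 2, 5, 1, 6, 3, 4]
Discordant pairs = inversions in this position sequence.
7: 2, 5, 1, 6, 3, 4 → 6
2: 1 → 1
5: 1, 3, 4 → 3
1: 0
6: 3, 4 → 2
3: 0
4: 0
Total: 6 + 1 + 3 + 0 + 2 + 0 + 0 = 12

12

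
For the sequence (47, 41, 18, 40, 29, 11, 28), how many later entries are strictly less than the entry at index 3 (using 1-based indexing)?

The element at index 3 is 18.
Elements after it: 40, 29, 11, 28
Those smaller than 18: 11

1 such element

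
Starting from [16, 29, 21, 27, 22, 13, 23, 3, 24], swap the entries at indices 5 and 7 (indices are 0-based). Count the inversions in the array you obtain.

19

Positions 5 and 7 hold 13 and 3; after swapping, the array is [16, 29, 21, 27, 22, 3, 23, 13, 24].
Count, for each position, how many later elements it exceeds:
16: 2
29: 7
21: 2
27: 5
22: 2
3: 0
23: 1
13: 0
24: 0
Sum: 2 + 7 + 2 + 5 + 2 + 0 + 1 + 0 + 0 = 19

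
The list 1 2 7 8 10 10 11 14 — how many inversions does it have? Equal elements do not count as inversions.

Sweep left to right; for each value list the smaller values that follow it:
1 → none → 0
2 → none → 0
7 → none → 0
8 → none → 0
10 → none → 0
10 → none → 0
11 → none → 0
14 → none → 0
Sum: 0 + 0 + 0 + 0 + 0 + 0 + 0 + 0 = 0

0 inversions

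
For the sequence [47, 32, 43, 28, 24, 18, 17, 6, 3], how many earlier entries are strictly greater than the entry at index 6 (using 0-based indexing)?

6 such elements

The element at index 6 is 17.
Elements before it: 47, 32, 43, 28, 24, 18
Those larger than 17: 47, 32, 43, 28, 24, 18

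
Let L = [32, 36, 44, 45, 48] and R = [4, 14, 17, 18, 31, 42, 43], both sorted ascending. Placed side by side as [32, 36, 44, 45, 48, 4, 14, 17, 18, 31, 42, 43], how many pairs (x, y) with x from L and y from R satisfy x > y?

31

Take each right-half value and tally the left-half values above it:
r = 4: 32, 36, 44, 45, 48 → 5
r = 14: 32, 36, 44, 45, 48 → 5
r = 17: 32, 36, 44, 45, 48 → 5
r = 18: 32, 36, 44, 45, 48 → 5
r = 31: 32, 36, 44, 45, 48 → 5
r = 42: 44, 45, 48 → 3
r = 43: 44, 45, 48 → 3
Cross-inversions: 5 + 5 + 5 + 5 + 5 + 3 + 3 = 31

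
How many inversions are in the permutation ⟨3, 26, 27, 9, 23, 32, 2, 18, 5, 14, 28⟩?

26

Sweep left to right; for each value list the smaller values that follow it:
3 → 2 → 1
26 → 9, 23, 2, 18, 5, 14 → 6
27 → 9, 23, 2, 18, 5, 14 → 6
9 → 2, 5 → 2
23 → 2, 18, 5, 14 → 4
32 → 2, 18, 5, 14, 28 → 5
2 → none → 0
18 → 5, 14 → 2
5 → none → 0
14 → none → 0
28 → none → 0
Sum: 1 + 6 + 6 + 2 + 4 + 5 + 0 + 2 + 0 + 0 + 0 = 26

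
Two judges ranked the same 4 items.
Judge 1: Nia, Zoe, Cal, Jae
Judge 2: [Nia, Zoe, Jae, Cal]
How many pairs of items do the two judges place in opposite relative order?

1 discordant pair

Assign each item its position (1..4) in the first ordering, then rewrite the second ordering as that position sequence:
positions: Nia→1, Zoe→2, Cal→3, Jae→4
second ordering as positions: [1, 2, 4, 3]
Discordant pairs = inversions in this position sequence.
1: 0
2: 0
4: 3 → 1
3: 0
Total: 0 + 0 + 1 + 0 = 1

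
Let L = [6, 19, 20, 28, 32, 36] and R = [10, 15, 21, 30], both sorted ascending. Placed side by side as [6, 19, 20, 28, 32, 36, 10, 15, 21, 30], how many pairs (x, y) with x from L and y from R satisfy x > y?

15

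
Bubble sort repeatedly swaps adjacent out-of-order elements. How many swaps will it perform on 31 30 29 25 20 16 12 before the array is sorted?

21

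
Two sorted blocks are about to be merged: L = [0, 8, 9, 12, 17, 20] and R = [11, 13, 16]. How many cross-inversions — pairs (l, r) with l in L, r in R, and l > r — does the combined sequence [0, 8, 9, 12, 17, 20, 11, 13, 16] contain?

Split inversions: 7

For each element r of the right run, count left-run elements greater than r:
r = 11: 12, 17, 20 → 3
r = 13: 17, 20 → 2
r = 16: 17, 20 → 2
Cross-inversions: 3 + 2 + 2 = 7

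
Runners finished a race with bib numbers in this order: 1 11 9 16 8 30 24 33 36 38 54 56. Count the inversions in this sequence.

Count, for each position, how many later elements it exceeds:
1 → none → 0
11 → 9, 8 → 2
9 → 8 → 1
16 → 8 → 1
8 → none → 0
30 → 24 → 1
24 → none → 0
33 → none → 0
36 → none → 0
38 → none → 0
54 → none → 0
56 → none → 0
Sum: 0 + 2 + 1 + 1 + 0 + 1 + 0 + 0 + 0 + 0 + 0 + 0 = 5

5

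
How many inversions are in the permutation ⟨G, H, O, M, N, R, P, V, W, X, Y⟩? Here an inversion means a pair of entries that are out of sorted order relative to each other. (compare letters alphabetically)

3

Element-by-element contributions:
G → none → 0
H → none → 0
O → M, N → 2
M → none → 0
N → none → 0
R → P → 1
P → none → 0
V → none → 0
W → none → 0
X → none → 0
Y → none → 0
Sum: 0 + 0 + 2 + 0 + 0 + 1 + 0 + 0 + 0 + 0 + 0 = 3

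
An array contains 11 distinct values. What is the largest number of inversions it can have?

A reversed (strictly descending) arrangement makes every pair an inversion, giving C(11, 2) inversions.
C(11, 2) = 11·10/2 = 55

55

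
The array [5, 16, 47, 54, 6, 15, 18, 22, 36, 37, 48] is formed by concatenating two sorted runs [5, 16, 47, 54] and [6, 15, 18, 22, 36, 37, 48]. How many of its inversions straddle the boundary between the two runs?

15

Take each right-half value and tally the left-half values above it:
r = 6: 16, 47, 54 → 3
r = 15: 16, 47, 54 → 3
r = 18: 47, 54 → 2
r = 22: 47, 54 → 2
r = 36: 47, 54 → 2
r = 37: 47, 54 → 2
r = 48: 54 → 1
Cross-inversions: 3 + 3 + 2 + 2 + 2 + 2 + 1 = 15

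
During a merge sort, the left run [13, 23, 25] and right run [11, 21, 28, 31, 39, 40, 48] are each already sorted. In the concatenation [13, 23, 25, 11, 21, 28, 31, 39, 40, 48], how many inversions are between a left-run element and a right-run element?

5

For each element r of the right run, count left-run elements greater than r:
r = 11: 13, 23, 25 → 3
r = 21: 23, 25 → 2
r = 28: none → 0
r = 31: none → 0
r = 39: none → 0
r = 40: none → 0
r = 48: none → 0
Cross-inversions: 3 + 2 + 0 + 0 + 0 + 0 + 0 = 5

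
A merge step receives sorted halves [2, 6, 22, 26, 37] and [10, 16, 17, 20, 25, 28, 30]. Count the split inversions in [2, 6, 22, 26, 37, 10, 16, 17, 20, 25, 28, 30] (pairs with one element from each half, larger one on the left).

Split inversions: 16

Take each right-half value and tally the left-half values above it:
r = 10: 22, 26, 37 → 3
r = 16: 22, 26, 37 → 3
r = 17: 22, 26, 37 → 3
r = 20: 22, 26, 37 → 3
r = 25: 26, 37 → 2
r = 28: 37 → 1
r = 30: 37 → 1
Cross-inversions: 3 + 3 + 3 + 3 + 2 + 1 + 1 = 16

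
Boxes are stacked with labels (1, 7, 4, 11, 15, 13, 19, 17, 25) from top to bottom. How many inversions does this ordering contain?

There are 3 inversions.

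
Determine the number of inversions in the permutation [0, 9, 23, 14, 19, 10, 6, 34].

Element-by-element contributions:
0 → none → 0
9 → 6 → 1
23 → 14, 19, 10, 6 → 4
14 → 10, 6 → 2
19 → 10, 6 → 2
10 → 6 → 1
6 → none → 0
34 → none → 0
Sum: 0 + 1 + 4 + 2 + 2 + 1 + 0 + 0 = 10

Out-of-order pairs: 10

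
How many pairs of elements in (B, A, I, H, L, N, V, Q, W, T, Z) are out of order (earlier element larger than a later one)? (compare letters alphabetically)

Count, for each position, how many later elements it exceeds:
B: 1
A: 0
I: 1
H: 0
L: 0
N: 0
V: 2
Q: 0
W: 1
T: 0
Z: 0
Sum: 1 + 0 + 1 + 0 + 0 + 0 + 2 + 0 + 1 + 0 + 0 = 5

5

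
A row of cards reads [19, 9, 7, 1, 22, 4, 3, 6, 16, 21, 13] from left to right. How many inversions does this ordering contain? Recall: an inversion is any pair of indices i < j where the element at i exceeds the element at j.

For each element, count later entries that are smaller:
19: 8
9: 5
7: 4
1: 0
22: 6
4: 1
3: 0
6: 0
16: 1
21: 1
13: 0
Sum: 8 + 5 + 4 + 0 + 6 + 1 + 0 + 0 + 1 + 1 + 0 = 26

There are 26 out-of-order pairs.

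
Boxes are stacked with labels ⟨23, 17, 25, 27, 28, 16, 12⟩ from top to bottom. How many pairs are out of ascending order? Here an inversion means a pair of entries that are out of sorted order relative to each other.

12

Inversion pairs (indices are 1-based):
(1,2): 23 > 17
(1,6): 23 > 16
(1,7): 23 > 12
(2,6): 17 > 16
(2,7): 17 > 12
(3,6): 25 > 16
(3,7): 25 > 12
(4,6): 27 > 16
(4,7): 27 > 12
(5,6): 28 > 16
(5,7): 28 > 12
(6,7): 16 > 12
That's 12 pairs.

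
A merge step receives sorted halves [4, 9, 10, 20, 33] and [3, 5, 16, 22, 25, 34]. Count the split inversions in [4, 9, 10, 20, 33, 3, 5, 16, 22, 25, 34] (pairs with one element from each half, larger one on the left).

Take each right-half value and tally the left-half values above it:
r = 3: 4, 9, 10, 20, 33 → 5
r = 5: 9, 10, 20, 33 → 4
r = 16: 20, 33 → 2
r = 22: 33 → 1
r = 25: 33 → 1
r = 34: none → 0
Cross-inversions: 5 + 4 + 2 + 1 + 1 + 0 = 13

There are 13 cross-inversions.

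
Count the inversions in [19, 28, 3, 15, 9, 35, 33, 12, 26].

16

For each element, count later entries that are smaller:
19 → 3, 15, 9, 12 → 4
28 → 3, 15, 9, 12, 26 → 5
3 → none → 0
15 → 9, 12 → 2
9 → none → 0
35 → 33, 12, 26 → 3
33 → 12, 26 → 2
12 → none → 0
26 → none → 0
Sum: 4 + 5 + 0 + 2 + 0 + 3 + 2 + 0 + 0 = 16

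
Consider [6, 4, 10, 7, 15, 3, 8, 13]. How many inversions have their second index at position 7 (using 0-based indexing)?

1

The element at index 7 is 13.
Elements before it: 6, 4, 10, 7, 15, 3, 8
Those larger than 13: 15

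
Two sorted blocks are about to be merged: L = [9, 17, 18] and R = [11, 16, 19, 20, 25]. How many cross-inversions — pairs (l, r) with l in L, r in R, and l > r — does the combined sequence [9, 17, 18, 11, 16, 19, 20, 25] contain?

Take each right-half value and tally the left-half values above it:
r = 11: 17, 18 → 2
r = 16: 17, 18 → 2
r = 19: none → 0
r = 20: none → 0
r = 25: none → 0
Cross-inversions: 2 + 2 + 0 + 0 + 0 = 4

4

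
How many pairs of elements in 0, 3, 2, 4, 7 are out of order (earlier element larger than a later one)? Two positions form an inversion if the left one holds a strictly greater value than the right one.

1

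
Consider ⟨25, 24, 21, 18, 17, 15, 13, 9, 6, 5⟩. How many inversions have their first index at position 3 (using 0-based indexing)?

6

The element at index 3 is 18.
Elements after it: 17, 15, 13, 9, 6, 5
Those smaller than 18: 17, 15, 13, 9, 6, 5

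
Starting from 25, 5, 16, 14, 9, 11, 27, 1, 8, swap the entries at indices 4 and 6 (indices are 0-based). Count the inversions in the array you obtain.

26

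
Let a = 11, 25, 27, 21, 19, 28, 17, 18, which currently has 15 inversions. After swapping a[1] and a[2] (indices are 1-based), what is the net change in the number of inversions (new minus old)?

+1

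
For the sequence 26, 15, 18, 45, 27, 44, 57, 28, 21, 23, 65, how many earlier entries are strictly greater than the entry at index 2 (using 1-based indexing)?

1 such element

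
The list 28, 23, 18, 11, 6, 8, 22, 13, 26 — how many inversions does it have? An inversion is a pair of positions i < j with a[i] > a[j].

21 out-of-order pairs

Element-by-element contributions:
28: 8
23: 6
18: 4
11: 2
6: 0
8: 0
22: 1
13: 0
26: 0
Sum: 8 + 6 + 4 + 2 + 0 + 0 + 1 + 0 + 0 = 21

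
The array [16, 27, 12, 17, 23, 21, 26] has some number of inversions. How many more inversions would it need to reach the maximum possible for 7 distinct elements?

14 inversions short

Maximum inversions for 7 distinct elements is C(7, 2) = 7·6/2 = 21.
Current inversions — for each element, count later smaller elements:
16: 1
27: 5
12: 0
17: 0
23: 1
21: 0
26: 0
Current total: 1 + 5 + 0 + 0 + 1 + 0 + 0 = 7
Shortfall: 21 − 7 = 14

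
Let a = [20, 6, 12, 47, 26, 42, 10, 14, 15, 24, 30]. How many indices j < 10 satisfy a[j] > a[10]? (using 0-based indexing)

2 such elements

The element at index 10 is 30.
Elements before it: 20, 6, 12, 47, 26, 42, 10, 14, 15, 24
Those larger than 30: 47, 42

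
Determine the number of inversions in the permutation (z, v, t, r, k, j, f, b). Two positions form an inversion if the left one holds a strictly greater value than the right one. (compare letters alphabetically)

28 inversions

For each element, count later entries that are smaller:
z → v, t, r, k, j, f, b → 7
v → t, r, k, j, f, b → 6
t → r, k, j, f, b → 5
r → k, j, f, b → 4
k → j, f, b → 3
j → f, b → 2
f → b → 1
b → none → 0
Sum: 7 + 6 + 5 + 4 + 3 + 2 + 1 + 0 = 28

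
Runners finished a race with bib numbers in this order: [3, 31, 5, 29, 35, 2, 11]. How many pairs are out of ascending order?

Element-by-element contributions:
3: 1
31: 4
5: 1
29: 2
35: 2
2: 0
11: 0
Sum: 1 + 4 + 1 + 2 + 2 + 0 + 0 = 10

10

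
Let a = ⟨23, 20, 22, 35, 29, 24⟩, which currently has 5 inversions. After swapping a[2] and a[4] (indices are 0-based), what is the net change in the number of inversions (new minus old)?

+1

Positions 2 and 4 hold 22 and 29; after swapping, the array is [23, 20, 29, 35, 22, 24].
For each element, count later entries that are smaller:
23 → 20, 22 → 2
20 → none → 0
29 → 22, 24 → 2
35 → 22, 24 → 2
22 → none → 0
24 → none → 0
Sum: 2 + 0 + 2 + 2 + 0 + 0 = 6
Change: 6 − 5 = +1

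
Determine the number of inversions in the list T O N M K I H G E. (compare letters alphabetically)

Sweep left to right; for each value list the smaller values that follow it:
T → O, N, M, K, I, H, G, E → 8
O → N, M, K, I, H, G, E → 7
N → M, K, I, H, G, E → 6
M → K, I, H, G, E → 5
K → I, H, G, E → 4
I → H, G, E → 3
H → G, E → 2
G → E → 1
E → none → 0
Sum: 8 + 7 + 6 + 5 + 4 + 3 + 2 + 1 + 0 = 36

36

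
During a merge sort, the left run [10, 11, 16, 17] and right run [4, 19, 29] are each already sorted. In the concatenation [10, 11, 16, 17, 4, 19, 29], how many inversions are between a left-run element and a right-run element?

Take each right-half value and tally the left-half values above it:
r = 4: 10, 11, 16, 17 → 4
r = 19: none → 0
r = 29: none → 0
Cross-inversions: 4 + 0 + 0 = 4

There are 4 split inversions.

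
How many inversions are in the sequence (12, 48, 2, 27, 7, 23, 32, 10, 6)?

There are 21 out-of-order pairs.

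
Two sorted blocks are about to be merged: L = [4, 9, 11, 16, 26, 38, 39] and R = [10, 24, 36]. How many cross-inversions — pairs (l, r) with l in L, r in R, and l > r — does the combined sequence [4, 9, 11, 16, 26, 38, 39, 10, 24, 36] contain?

Count, for every r in R, how many entries of L exceed r:
r = 10: 11, 16, 26, 38, 39 → 5
r = 24: 26, 38, 39 → 3
r = 36: 38, 39 → 2
Cross-inversions: 5 + 3 + 2 = 10

10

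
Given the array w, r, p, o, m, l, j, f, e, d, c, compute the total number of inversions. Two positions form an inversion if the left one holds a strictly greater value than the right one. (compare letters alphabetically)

For each element, count later entries that are smaller:
w → r, p, o, m, l, j, f, e, d, c → 10
r → p, o, m, l, j, f, e, d, c → 9
p → o, m, l, j, f, e, d, c → 8
o → m, l, j, f, e, d, c → 7
m → l, j, f, e, d, c → 6
l → j, f, e, d, c → 5
j → f, e, d, c → 4
f → e, d, c → 3
e → d, c → 2
d → c → 1
c → none → 0
Sum: 10 + 9 + 8 + 7 + 6 + 5 + 4 + 3 + 2 + 1 + 0 = 55

Inversions: 55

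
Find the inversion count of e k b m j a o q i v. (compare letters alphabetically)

There are 14 inversions.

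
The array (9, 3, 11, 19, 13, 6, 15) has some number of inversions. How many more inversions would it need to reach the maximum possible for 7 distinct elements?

14 inversions short

Maximum inversions for 7 distinct elements is C(7, 2) = 7·6/2 = 21.
Current inversions — for each element, count later smaller elements:
9: 2
3: 0
11: 1
19: 3
13: 1
6: 0
15: 0
Current total: 2 + 0 + 1 + 3 + 1 + 0 + 0 = 7
Shortfall: 21 − 7 = 14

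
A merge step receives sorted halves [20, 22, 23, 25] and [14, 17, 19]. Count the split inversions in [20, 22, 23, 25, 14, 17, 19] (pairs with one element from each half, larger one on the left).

12 split inversions

Take each right-half value and tally the left-half values above it:
r = 14: 20, 22, 23, 25 → 4
r = 17: 20, 22, 23, 25 → 4
r = 19: 20, 22, 23, 25 → 4
Cross-inversions: 4 + 4 + 4 = 12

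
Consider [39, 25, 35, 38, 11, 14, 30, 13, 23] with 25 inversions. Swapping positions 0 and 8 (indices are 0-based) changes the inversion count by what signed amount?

Positions 0 and 8 hold 39 and 23; after swapping, the array is [23, 25, 35, 38, 11, 14, 30, 13, 39].
Count, for each position, how many later elements it exceeds:
23 → 11, 14, 13 → 3
25 → 11, 14, 13 → 3
35 → 11, 14, 30, 13 → 4
38 → 11, 14, 30, 13 → 4
11 → none → 0
14 → 13 → 1
30 → 13 → 1
13 → none → 0
39 → none → 0
Sum: 3 + 3 + 4 + 4 + 0 + 1 + 1 + 0 + 0 = 16
Change: 16 − 25 = -9

-9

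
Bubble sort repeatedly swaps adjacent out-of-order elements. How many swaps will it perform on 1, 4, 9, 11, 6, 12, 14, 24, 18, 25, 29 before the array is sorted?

The minimum number of adjacent swaps to sort an array equals its inversion count, since every such swap removes exactly one inversion.
Count inversions — for each element, later elements that are smaller:
1: none → 0
4: none → 0
9: 6 → 1
11: 6 → 1
6: none → 0
12: none → 0
14: none → 0
24: 18 → 1
18: none → 0
25: none → 0
29: none → 0
Total inversions: 0 + 0 + 1 + 1 + 0 + 0 + 0 + 1 + 0 + 0 + 0 = 3

3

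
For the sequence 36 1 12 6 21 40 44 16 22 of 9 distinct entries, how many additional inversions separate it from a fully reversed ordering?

Maximum inversions for 9 distinct elements is C(9, 2) = 9·8/2 = 36.
Current inversions — for each element, count later smaller elements:
36: 6
1: 0
12: 1
6: 0
21: 1
40: 2
44: 2
16: 0
22: 0
Current total: 6 + 0 + 1 + 0 + 1 + 2 + 2 + 0 + 0 = 12
Shortfall: 36 − 12 = 24

24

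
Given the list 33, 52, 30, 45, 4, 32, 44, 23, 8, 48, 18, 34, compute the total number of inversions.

There are 38 inversions.

Count, for each position, how many later elements it exceeds:
33 → 30, 4, 32, 23, 8, 18 → 6
52 → 30, 45, 4, 32, 44, 23, 8, 48, 18, 34 → 10
30 → 4, 23, 8, 18 → 4
45 → 4, 32, 44, 23, 8, 18, 34 → 7
4 → none → 0
32 → 23, 8, 18 → 3
44 → 23, 8, 18, 34 → 4
23 → 8, 18 → 2
8 → none → 0
48 → 18, 34 → 2
18 → none → 0
34 → none → 0
Sum: 6 + 10 + 4 + 7 + 0 + 3 + 4 + 2 + 0 + 2 + 0 + 0 = 38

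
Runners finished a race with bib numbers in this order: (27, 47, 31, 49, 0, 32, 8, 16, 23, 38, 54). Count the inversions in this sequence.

For each element, count later entries that are smaller:
27 → 0, 8, 16, 23 → 4
47 → 31, 0, 32, 8, 16, 23, 38 → 7
31 → 0, 8, 16, 23 → 4
49 → 0, 32, 8, 16, 23, 38 → 6
0 → none → 0
32 → 8, 16, 23 → 3
8 → none → 0
16 → none → 0
23 → none → 0
38 → none → 0
54 → none → 0
Sum: 4 + 7 + 4 + 6 + 0 + 3 + 0 + 0 + 0 + 0 + 0 = 24

24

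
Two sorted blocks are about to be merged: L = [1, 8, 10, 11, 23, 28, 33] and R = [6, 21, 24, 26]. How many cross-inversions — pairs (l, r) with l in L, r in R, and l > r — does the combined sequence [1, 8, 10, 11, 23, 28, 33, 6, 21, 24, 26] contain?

For each element r of the right run, count left-run elements greater than r:
r = 6: 8, 10, 11, 23, 28, 33 → 6
r = 21: 23, 28, 33 → 3
r = 24: 28, 33 → 2
r = 26: 28, 33 → 2
Cross-inversions: 6 + 3 + 2 + 2 = 13

13 cross-inversions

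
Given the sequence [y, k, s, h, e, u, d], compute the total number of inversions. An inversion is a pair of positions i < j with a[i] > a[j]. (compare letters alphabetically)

16

For each element, count later entries that are smaller:
y: 6
k: 3
s: 3
h: 2
e: 1
u: 1
d: 0
Sum: 6 + 3 + 3 + 2 + 1 + 1 + 0 = 16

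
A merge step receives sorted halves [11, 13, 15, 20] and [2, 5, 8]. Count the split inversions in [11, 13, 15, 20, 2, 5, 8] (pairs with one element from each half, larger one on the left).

12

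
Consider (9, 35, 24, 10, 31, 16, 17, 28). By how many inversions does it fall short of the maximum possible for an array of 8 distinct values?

Maximum inversions for 8 distinct elements is C(8, 2) = 8·7/2 = 28.
Current inversions — for each element, count later smaller elements:
9: 0
35: 6
24: 3
10: 0
31: 3
16: 0
17: 0
28: 0
Current total: 0 + 6 + 3 + 0 + 3 + 0 + 0 + 0 = 12
Shortfall: 28 − 12 = 16

16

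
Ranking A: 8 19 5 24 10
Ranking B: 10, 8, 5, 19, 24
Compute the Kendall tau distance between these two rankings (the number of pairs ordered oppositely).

5 discordant pairs

Assign each item its position (1..5) in the first ordering, then rewrite the second ordering as that position sequence:
positions: 8→1, 19→2, 5→3, 24→4, 10→5
second ordering as positions: [5, 1, 3, 2, 4]
Discordant pairs = inversions in this position sequence.
5: 1, 3, 2, 4 → 4
1: 0
3: 2 → 1
2: 0
4: 0
Total: 4 + 0 + 1 + 0 + 0 = 5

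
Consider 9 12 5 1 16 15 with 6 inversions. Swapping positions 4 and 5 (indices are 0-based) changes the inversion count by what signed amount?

-1

Positions 4 and 5 hold 16 and 15; after swapping, the array is [9, 12, 5, 1, 15, 16].
Sweep left to right; for each value list the smaller values that follow it:
9: 2
12: 2
5: 1
1: 0
15: 0
16: 0
Sum: 2 + 2 + 1 + 0 + 0 + 0 = 5
Change: 5 − 6 = -1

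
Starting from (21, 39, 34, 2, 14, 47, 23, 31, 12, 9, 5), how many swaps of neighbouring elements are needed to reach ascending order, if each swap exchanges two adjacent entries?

The minimum number of adjacent swaps to sort an array equals its inversion count, since every such swap removes exactly one inversion.
Count inversions — for each element, later elements that are smaller:
21: 2, 14, 12, 9, 5 → 5
39: 34, 2, 14, 23, 31, 12, 9, 5 → 8
34: 2, 14, 23, 31, 12, 9, 5 → 7
2: none → 0
14: 12, 9, 5 → 3
47: 23, 31, 12, 9, 5 → 5
23: 12, 9, 5 → 3
31: 12, 9, 5 → 3
12: 9, 5 → 2
9: 5 → 1
5: none → 0
Total inversions: 5 + 8 + 7 + 0 + 3 + 5 + 3 + 3 + 2 + 1 + 0 = 37

37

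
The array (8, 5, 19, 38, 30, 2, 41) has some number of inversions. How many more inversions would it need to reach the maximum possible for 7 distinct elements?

14 inversions short

Maximum inversions for 7 distinct elements is C(7, 2) = 7·6/2 = 21.
Current inversions — for each element, count later smaller elements:
8: 2
5: 1
19: 1
38: 2
30: 1
2: 0
41: 0
Current total: 2 + 1 + 1 + 2 + 1 + 0 + 0 = 7
Shortfall: 21 − 7 = 14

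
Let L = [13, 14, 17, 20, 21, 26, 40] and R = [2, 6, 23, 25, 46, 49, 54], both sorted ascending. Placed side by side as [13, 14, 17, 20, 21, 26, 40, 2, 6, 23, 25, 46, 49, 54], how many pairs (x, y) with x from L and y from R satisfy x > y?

18

For each element r of the right run, count left-run elements greater than r:
r = 2: 13, 14, 17, 20, 21, 26, 40 → 7
r = 6: 13, 14, 17, 20, 21, 26, 40 → 7
r = 23: 26, 40 → 2
r = 25: 26, 40 → 2
r = 46: none → 0
r = 49: none → 0
r = 54: none → 0
Cross-inversions: 7 + 7 + 2 + 2 + 0 + 0 + 0 = 18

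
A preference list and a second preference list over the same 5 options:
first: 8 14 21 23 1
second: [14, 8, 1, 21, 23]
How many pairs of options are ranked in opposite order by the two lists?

Assign each item its position (1..5) in the first ordering, then rewrite the second ordering as that position sequence:
positions: 8→1, 14→2, 21→3, 23→4, 1→5
second ordering as positions: [2, 1, 5, 3, 4]
Discordant pairs = inversions in this position sequence.
2: 1 → 1
1: 0
5: 3, 4 → 2
3: 0
4: 0
Total: 1 + 0 + 2 + 0 + 0 = 3

Pairs: 3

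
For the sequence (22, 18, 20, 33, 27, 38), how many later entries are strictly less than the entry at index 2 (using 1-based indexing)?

0

The element at index 2 is 18.
Elements after it: 20, 33, 27, 38
None of them are smaller than 18.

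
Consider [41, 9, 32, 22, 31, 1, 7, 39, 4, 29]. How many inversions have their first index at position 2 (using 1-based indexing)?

The element at index 2 is 9.
Elements after it: 32, 22, 31, 1, 7, 39, 4, 29
Those smaller than 9: 1, 7, 4

3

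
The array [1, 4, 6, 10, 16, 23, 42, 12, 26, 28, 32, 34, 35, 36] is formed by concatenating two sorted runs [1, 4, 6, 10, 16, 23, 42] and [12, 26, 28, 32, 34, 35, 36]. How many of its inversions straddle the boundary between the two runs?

9 cross-inversions

Count, for every r in R, how many entries of L exceed r:
r = 12: 16, 23, 42 → 3
r = 26: 42 → 1
r = 28: 42 → 1
r = 32: 42 → 1
r = 34: 42 → 1
r = 35: 42 → 1
r = 36: 42 → 1
Cross-inversions: 3 + 1 + 1 + 1 + 1 + 1 + 1 = 9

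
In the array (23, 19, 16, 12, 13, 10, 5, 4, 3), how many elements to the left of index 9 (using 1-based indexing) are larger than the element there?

8 such elements

The element at index 9 is 3.
Elements before it: 23, 19, 16, 12, 13, 10, 5, 4
Those larger than 3: 23, 19, 16, 12, 13, 10, 5, 4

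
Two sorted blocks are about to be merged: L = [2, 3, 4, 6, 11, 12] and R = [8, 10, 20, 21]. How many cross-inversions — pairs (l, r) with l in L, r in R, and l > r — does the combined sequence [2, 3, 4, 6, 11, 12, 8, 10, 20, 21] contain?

Split inversions: 4

For each element r of the right run, count left-run elements greater than r:
r = 8: 11, 12 → 2
r = 10: 11, 12 → 2
r = 20: none → 0
r = 21: none → 0
Cross-inversions: 2 + 2 + 0 + 0 = 4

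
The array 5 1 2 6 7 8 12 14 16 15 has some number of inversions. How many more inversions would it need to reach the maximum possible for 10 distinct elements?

Maximum inversions for 10 distinct elements is C(10, 2) = 10·9/2 = 45.
Current inversions — for each element, count later smaller elements:
5: 2
1: 0
2: 0
6: 0
7: 0
8: 0
12: 0
14: 0
16: 1
15: 0
Current total: 2 + 0 + 0 + 0 + 0 + 0 + 0 + 0 + 1 + 0 = 3
Shortfall: 45 − 3 = 42

42 inversions short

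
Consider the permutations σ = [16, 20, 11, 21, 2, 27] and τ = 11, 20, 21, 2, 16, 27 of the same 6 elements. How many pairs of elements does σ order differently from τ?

Assign each item its position (1..6) in the first ordering, then rewrite the second ordering as that position sequence:
positions: 16→1, 20→2, 11→3, 21→4, 2→5, 27→6
second ordering as positions: [3, 2, 4, 5, 1, 6]
Discordant pairs = inversions in this position sequence.
3: 2, 1 → 2
2: 1 → 1
4: 1 → 1
5: 1 → 1
1: 0
6: 0
Total: 2 + 1 + 1 + 1 + 0 + 0 = 5

5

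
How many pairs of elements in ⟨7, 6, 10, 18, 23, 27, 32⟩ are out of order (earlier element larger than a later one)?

1 inversion

Inversion pairs (indices are 0-based):
(0,1): 7 > 6
That's 1 pair.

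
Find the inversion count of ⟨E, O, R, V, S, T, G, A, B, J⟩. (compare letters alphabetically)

Element-by-element contributions:
E → A, B → 2
O → G, A, B, J → 4
R → G, A, B, J → 4
V → S, T, G, A, B, J → 6
S → G, A, B, J → 4
T → G, A, B, J → 4
G → A, B → 2
A → none → 0
B → none → 0
J → none → 0
Sum: 2 + 4 + 4 + 6 + 4 + 4 + 2 + 0 + 0 + 0 = 26

There are 26 out-of-order pairs.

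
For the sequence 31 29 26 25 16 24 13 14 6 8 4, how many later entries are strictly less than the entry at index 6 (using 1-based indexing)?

The element at index 6 is 24.
Elements after it: 13, 14, 6, 8, 4
Those smaller than 24: 13, 14, 6, 8, 4

5 such elements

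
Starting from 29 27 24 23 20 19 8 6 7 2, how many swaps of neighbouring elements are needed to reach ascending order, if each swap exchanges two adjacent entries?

44

Each adjacent swap fixes exactly one inversion, so the minimum swap count equals the number of inversions.
Count inversions — for each element, later elements that are smaller:
29: 27, 24, 23, 20, 19, 8, 6, 7, 2 → 9
27: 24, 23, 20, 19, 8, 6, 7, 2 → 8
24: 23, 20, 19, 8, 6, 7, 2 → 7
23: 20, 19, 8, 6, 7, 2 → 6
20: 19, 8, 6, 7, 2 → 5
19: 8, 6, 7, 2 → 4
8: 6, 7, 2 → 3
6: 2 → 1
7: 2 → 1
2: none → 0
Total inversions: 9 + 8 + 7 + 6 + 5 + 4 + 3 + 1 + 1 + 0 = 44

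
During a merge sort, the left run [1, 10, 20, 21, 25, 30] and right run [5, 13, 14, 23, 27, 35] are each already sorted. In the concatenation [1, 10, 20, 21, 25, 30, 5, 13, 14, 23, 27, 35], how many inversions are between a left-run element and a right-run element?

16

For each element r of the right run, count left-run elements greater than r:
r = 5: 10, 20, 21, 25, 30 → 5
r = 13: 20, 21, 25, 30 → 4
r = 14: 20, 21, 25, 30 → 4
r = 23: 25, 30 → 2
r = 27: 30 → 1
r = 35: none → 0
Cross-inversions: 5 + 4 + 4 + 2 + 1 + 0 = 16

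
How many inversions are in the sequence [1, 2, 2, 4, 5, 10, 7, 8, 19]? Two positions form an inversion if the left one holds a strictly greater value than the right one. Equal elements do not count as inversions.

2 inversions

Count, for each position, how many later elements it exceeds:
1: 0
2: 0
2: 0
4: 0
5: 0
10: 2
7: 0
8: 0
19: 0
Sum: 0 + 0 + 0 + 0 + 0 + 2 + 0 + 0 + 0 = 2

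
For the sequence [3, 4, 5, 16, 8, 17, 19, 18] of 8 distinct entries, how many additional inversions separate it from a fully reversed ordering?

26 inversions short

Maximum inversions for 8 distinct elements is C(8, 2) = 8·7/2 = 28.
Current inversions — for each element, count later smaller elements:
3: 0
4: 0
5: 0
16: 1
8: 0
17: 0
19: 1
18: 0
Current total: 0 + 0 + 0 + 1 + 0 + 0 + 1 + 0 = 2
Shortfall: 28 − 2 = 26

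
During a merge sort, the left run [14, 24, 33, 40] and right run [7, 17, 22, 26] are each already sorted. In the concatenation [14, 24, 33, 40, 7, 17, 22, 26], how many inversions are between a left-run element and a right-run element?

12 split inversions

Count, for every r in R, how many entries of L exceed r:
r = 7: 14, 24, 33, 40 → 4
r = 17: 24, 33, 40 → 3
r = 22: 24, 33, 40 → 3
r = 26: 33, 40 → 2
Cross-inversions: 4 + 3 + 3 + 2 = 12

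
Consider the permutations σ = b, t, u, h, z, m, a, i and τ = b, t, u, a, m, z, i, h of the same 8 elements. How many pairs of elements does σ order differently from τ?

7

Assign each item its position (1..8) in the first ordering, then rewrite the second ordering as that position sequence:
positions: b→1, t→2, u→3, h→4, z→5, m→6, a→7, i→8
second ordering as positions: [1, 2, 3, 7, 6, 5, 8, 4]
Discordant pairs = inversions in this position sequence.
1: 0
2: 0
3: 0
7: 6, 5, 4 → 3
6: 5, 4 → 2
5: 4 → 1
8: 4 → 1
4: 0
Total: 0 + 0 + 0 + 3 + 2 + 1 + 1 + 0 = 7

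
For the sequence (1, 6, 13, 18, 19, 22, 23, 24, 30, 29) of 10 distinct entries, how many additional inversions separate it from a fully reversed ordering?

Maximum inversions for 10 distinct elements is C(10, 2) = 10·9/2 = 45.
Current inversions — for each element, count later smaller elements:
1: 0
6: 0
13: 0
18: 0
19: 0
22: 0
23: 0
24: 0
30: 1
29: 0
Current total: 0 + 0 + 0 + 0 + 0 + 0 + 0 + 0 + 1 + 0 = 1
Shortfall: 45 − 1 = 44

44 inversions short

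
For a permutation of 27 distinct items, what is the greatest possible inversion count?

351

The maximum occurs when the array is in strictly decreasing order: every one of the C(27, 2) pairs is inverted.
C(27, 2) = 27·26/2 = 351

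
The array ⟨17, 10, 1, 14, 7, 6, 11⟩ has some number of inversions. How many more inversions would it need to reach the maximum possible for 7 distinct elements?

Maximum inversions for 7 distinct elements is C(7, 2) = 7·6/2 = 21.
Current inversions — for each element, count later smaller elements:
17: 6
10: 3
1: 0
14: 3
7: 1
6: 0
11: 0
Current total: 6 + 3 + 0 + 3 + 1 + 0 + 0 = 13
Shortfall: 21 − 13 = 8

8 inversions short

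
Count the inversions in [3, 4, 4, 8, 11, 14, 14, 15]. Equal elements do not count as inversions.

Count, for each position, how many later elements it exceeds:
3 → none → 0
4 → none → 0
4 → none → 0
8 → none → 0
11 → none → 0
14 → none → 0
14 → none → 0
15 → none → 0
Sum: 0 + 0 + 0 + 0 + 0 + 0 + 0 + 0 = 0

Inversions: 0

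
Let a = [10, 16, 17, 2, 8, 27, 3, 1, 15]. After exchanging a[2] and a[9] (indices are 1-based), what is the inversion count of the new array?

Positions 2 and 9 hold 16 and 15; after swapping, the array is [10, 15, 17, 2, 8, 27, 3, 1, 16].
Count, for each position, how many later elements it exceeds:
10 → 2, 8, 3, 1 → 4
15 → 2, 8, 3, 1 → 4
17 → 2, 8, 3, 1, 16 → 5
2 → 1 → 1
8 → 3, 1 → 2
27 → 3, 1, 16 → 3
3 → 1 → 1
1 → none → 0
16 → none → 0
Sum: 4 + 4 + 5 + 1 + 2 + 3 + 1 + 0 + 0 = 20

Inversions: 20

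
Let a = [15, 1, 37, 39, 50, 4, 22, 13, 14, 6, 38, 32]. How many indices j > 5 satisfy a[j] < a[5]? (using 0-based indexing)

The element at index 5 is 4.
Elements after it: 22, 13, 14, 6, 38, 32
None of them are smaller than 4.

0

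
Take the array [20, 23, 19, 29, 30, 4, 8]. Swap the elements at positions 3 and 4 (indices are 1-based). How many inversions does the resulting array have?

13

Positions 3 and 4 hold 19 and 29; after swapping, the array is [20, 23, 29, 19, 30, 4, 8].
Sweep left to right; for each value list the smaller values that follow it:
20 → 19, 4, 8 → 3
23 → 19, 4, 8 → 3
29 → 19, 4, 8 → 3
19 → 4, 8 → 2
30 → 4, 8 → 2
4 → none → 0
8 → none → 0
Sum: 3 + 3 + 3 + 2 + 2 + 0 + 0 = 13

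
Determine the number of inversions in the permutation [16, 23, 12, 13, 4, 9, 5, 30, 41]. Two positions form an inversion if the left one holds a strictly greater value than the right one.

17 inversions

Count, for each position, how many later elements it exceeds:
16: 5
23: 5
12: 3
13: 3
4: 0
9: 1
5: 0
30: 0
41: 0
Sum: 5 + 5 + 3 + 3 + 0 + 1 + 0 + 0 + 0 = 17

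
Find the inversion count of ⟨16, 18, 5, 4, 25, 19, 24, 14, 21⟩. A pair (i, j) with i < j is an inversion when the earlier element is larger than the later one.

Sweep left to right; for each value list the smaller values that follow it:
16 → 5, 4, 14 → 3
18 → 5, 4, 14 → 3
5 → 4 → 1
4 → none → 0
25 → 19, 24, 14, 21 → 4
19 → 14 → 1
24 → 14, 21 → 2
14 → none → 0
21 → none → 0
Sum: 3 + 3 + 1 + 0 + 4 + 1 + 2 + 0 + 0 = 14

14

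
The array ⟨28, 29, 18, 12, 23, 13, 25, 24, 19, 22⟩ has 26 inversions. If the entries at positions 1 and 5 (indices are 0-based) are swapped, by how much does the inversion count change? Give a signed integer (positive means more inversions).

Positions 1 and 5 hold 29 and 13; after swapping, the array is [28, 13, 18, 12, 23, 29, 25, 24, 19, 22].
Count, for each position, how many later elements it exceeds:
28 → 13, 18, 12, 23, 25, 24, 19, 22 → 8
13 → 12 → 1
18 → 12 → 1
12 → none → 0
23 → 19, 22 → 2
29 → 25, 24, 19, 22 → 4
25 → 24, 19, 22 → 3
24 → 19, 22 → 2
19 → none → 0
22 → none → 0
Sum: 8 + 1 + 1 + 0 + 2 + 4 + 3 + 2 + 0 + 0 = 21
Change: 21 − 26 = -5

-5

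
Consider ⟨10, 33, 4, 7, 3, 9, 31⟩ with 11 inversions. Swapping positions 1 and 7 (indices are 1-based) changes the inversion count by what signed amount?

+1

Positions 1 and 7 hold 10 and 31; after swapping, the array is [31, 33, 4, 7, 3, 9, 10].
For each element, count later entries that are smaller:
31 → 4, 7, 3, 9, 10 → 5
33 → 4, 7, 3, 9, 10 → 5
4 → 3 → 1
7 → 3 → 1
3 → none → 0
9 → none → 0
10 → none → 0
Sum: 5 + 5 + 1 + 1 + 0 + 0 + 0 = 12
Change: 12 − 11 = +1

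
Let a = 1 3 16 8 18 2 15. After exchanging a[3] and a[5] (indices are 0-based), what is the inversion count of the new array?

6 inversions

Positions 3 and 5 hold 8 and 2; after swapping, the array is [1, 3, 16, 2, 18, 8, 15].
Sweep left to right; for each value list the smaller values that follow it:
1 → none → 0
3 → 2 → 1
16 → 2, 8, 15 → 3
2 → none → 0
18 → 8, 15 → 2
8 → none → 0
15 → none → 0
Sum: 0 + 1 + 3 + 0 + 2 + 0 + 0 = 6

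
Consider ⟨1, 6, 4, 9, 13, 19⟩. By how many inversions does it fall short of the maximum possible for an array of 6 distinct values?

14

Maximum inversions for 6 distinct elements is C(6, 2) = 6·5/2 = 15.
Current inversions — for each element, count later smaller elements:
1: 0
6: 1
4: 0
9: 0
13: 0
19: 0
Current total: 0 + 1 + 0 + 0 + 0 + 0 = 1
Shortfall: 15 − 1 = 14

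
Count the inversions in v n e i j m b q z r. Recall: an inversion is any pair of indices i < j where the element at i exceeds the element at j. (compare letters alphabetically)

18

For each element, count later entries that are smaller:
v: 8
n: 5
e: 1
i: 1
j: 1
m: 1
b: 0
q: 0
z: 1
r: 0
Sum: 8 + 5 + 1 + 1 + 1 + 1 + 0 + 0 + 1 + 0 = 18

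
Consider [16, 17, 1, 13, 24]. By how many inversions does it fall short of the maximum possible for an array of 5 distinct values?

6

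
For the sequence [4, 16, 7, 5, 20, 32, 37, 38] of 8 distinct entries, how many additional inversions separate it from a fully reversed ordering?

Maximum inversions for 8 distinct elements is C(8, 2) = 8·7/2 = 28.
Current inversions — for each element, count later smaller elements:
4: 0
16: 2
7: 1
5: 0
20: 0
32: 0
37: 0
38: 0
Current total: 0 + 2 + 1 + 0 + 0 + 0 + 0 + 0 = 3
Shortfall: 28 − 3 = 25

25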